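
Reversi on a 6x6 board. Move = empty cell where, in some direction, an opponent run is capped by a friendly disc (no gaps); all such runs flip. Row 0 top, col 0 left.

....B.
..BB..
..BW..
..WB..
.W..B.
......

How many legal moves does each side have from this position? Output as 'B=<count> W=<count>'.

-- B to move --
(1,4): no bracket -> illegal
(2,1): no bracket -> illegal
(2,4): flips 1 -> legal
(3,0): no bracket -> illegal
(3,1): flips 1 -> legal
(3,4): flips 1 -> legal
(4,0): no bracket -> illegal
(4,2): flips 1 -> legal
(4,3): no bracket -> illegal
(5,0): no bracket -> illegal
(5,1): no bracket -> illegal
(5,2): no bracket -> illegal
B mobility = 4
-- W to move --
(0,1): flips 1 -> legal
(0,2): flips 2 -> legal
(0,3): flips 1 -> legal
(0,5): no bracket -> illegal
(1,1): no bracket -> illegal
(1,4): no bracket -> illegal
(1,5): no bracket -> illegal
(2,1): flips 1 -> legal
(2,4): no bracket -> illegal
(3,1): no bracket -> illegal
(3,4): flips 1 -> legal
(3,5): no bracket -> illegal
(4,2): no bracket -> illegal
(4,3): flips 1 -> legal
(4,5): no bracket -> illegal
(5,3): no bracket -> illegal
(5,4): no bracket -> illegal
(5,5): no bracket -> illegal
W mobility = 6

Answer: B=4 W=6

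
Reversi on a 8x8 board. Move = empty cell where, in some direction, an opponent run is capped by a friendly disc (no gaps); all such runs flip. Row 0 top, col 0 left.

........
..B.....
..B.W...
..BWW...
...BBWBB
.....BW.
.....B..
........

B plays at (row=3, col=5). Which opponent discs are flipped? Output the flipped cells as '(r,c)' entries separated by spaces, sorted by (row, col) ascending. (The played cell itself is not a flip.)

Dir NW: opp run (2,4), next='.' -> no flip
Dir N: first cell '.' (not opp) -> no flip
Dir NE: first cell '.' (not opp) -> no flip
Dir W: opp run (3,4) (3,3) capped by B -> flip
Dir E: first cell '.' (not opp) -> no flip
Dir SW: first cell 'B' (not opp) -> no flip
Dir S: opp run (4,5) capped by B -> flip
Dir SE: first cell 'B' (not opp) -> no flip

Answer: (3,3) (3,4) (4,5)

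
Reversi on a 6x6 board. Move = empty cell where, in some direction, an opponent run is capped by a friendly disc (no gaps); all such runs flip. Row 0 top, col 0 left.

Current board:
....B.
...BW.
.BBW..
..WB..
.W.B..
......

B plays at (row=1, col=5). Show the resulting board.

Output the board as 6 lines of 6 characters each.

Place B at (1,5); scan 8 dirs for brackets.
Dir NW: first cell 'B' (not opp) -> no flip
Dir N: first cell '.' (not opp) -> no flip
Dir NE: edge -> no flip
Dir W: opp run (1,4) capped by B -> flip
Dir E: edge -> no flip
Dir SW: first cell '.' (not opp) -> no flip
Dir S: first cell '.' (not opp) -> no flip
Dir SE: edge -> no flip
All flips: (1,4)

Answer: ....B.
...BBB
.BBW..
..WB..
.W.B..
......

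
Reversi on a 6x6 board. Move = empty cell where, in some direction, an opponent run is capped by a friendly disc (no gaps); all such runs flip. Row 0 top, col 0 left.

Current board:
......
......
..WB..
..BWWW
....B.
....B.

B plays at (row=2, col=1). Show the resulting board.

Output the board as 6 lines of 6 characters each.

Place B at (2,1); scan 8 dirs for brackets.
Dir NW: first cell '.' (not opp) -> no flip
Dir N: first cell '.' (not opp) -> no flip
Dir NE: first cell '.' (not opp) -> no flip
Dir W: first cell '.' (not opp) -> no flip
Dir E: opp run (2,2) capped by B -> flip
Dir SW: first cell '.' (not opp) -> no flip
Dir S: first cell '.' (not opp) -> no flip
Dir SE: first cell 'B' (not opp) -> no flip
All flips: (2,2)

Answer: ......
......
.BBB..
..BWWW
....B.
....B.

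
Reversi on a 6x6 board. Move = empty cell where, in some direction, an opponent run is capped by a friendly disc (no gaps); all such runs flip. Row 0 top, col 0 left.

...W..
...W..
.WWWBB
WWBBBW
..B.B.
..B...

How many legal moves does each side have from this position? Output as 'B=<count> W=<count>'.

-- B to move --
(0,2): flips 1 -> legal
(0,4): no bracket -> illegal
(1,0): flips 1 -> legal
(1,1): flips 1 -> legal
(1,2): flips 2 -> legal
(1,4): flips 1 -> legal
(2,0): flips 4 -> legal
(4,0): no bracket -> illegal
(4,1): no bracket -> illegal
(4,5): flips 1 -> legal
B mobility = 7
-- W to move --
(1,4): no bracket -> illegal
(1,5): flips 1 -> legal
(4,1): flips 1 -> legal
(4,3): flips 2 -> legal
(4,5): flips 1 -> legal
(5,1): no bracket -> illegal
(5,3): flips 2 -> legal
(5,4): no bracket -> illegal
(5,5): flips 2 -> legal
W mobility = 6

Answer: B=7 W=6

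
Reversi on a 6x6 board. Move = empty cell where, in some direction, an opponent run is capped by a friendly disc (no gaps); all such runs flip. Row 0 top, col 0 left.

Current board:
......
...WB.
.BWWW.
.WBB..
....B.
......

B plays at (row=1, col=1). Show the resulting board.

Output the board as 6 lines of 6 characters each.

Answer: ......
.B.WB.
.BBWW.
.WBB..
....B.
......

Derivation:
Place B at (1,1); scan 8 dirs for brackets.
Dir NW: first cell '.' (not opp) -> no flip
Dir N: first cell '.' (not opp) -> no flip
Dir NE: first cell '.' (not opp) -> no flip
Dir W: first cell '.' (not opp) -> no flip
Dir E: first cell '.' (not opp) -> no flip
Dir SW: first cell '.' (not opp) -> no flip
Dir S: first cell 'B' (not opp) -> no flip
Dir SE: opp run (2,2) capped by B -> flip
All flips: (2,2)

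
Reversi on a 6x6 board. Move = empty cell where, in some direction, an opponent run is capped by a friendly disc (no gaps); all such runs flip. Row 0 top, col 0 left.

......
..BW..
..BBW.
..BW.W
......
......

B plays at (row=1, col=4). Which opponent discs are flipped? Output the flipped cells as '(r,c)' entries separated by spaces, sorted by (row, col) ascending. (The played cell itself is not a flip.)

Dir NW: first cell '.' (not opp) -> no flip
Dir N: first cell '.' (not opp) -> no flip
Dir NE: first cell '.' (not opp) -> no flip
Dir W: opp run (1,3) capped by B -> flip
Dir E: first cell '.' (not opp) -> no flip
Dir SW: first cell 'B' (not opp) -> no flip
Dir S: opp run (2,4), next='.' -> no flip
Dir SE: first cell '.' (not opp) -> no flip

Answer: (1,3)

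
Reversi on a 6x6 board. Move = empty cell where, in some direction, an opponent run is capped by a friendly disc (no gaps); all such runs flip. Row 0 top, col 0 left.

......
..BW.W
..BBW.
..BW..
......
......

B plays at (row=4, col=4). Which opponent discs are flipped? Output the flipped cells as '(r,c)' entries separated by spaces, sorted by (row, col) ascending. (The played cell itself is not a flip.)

Answer: (3,3)

Derivation:
Dir NW: opp run (3,3) capped by B -> flip
Dir N: first cell '.' (not opp) -> no flip
Dir NE: first cell '.' (not opp) -> no flip
Dir W: first cell '.' (not opp) -> no flip
Dir E: first cell '.' (not opp) -> no flip
Dir SW: first cell '.' (not opp) -> no flip
Dir S: first cell '.' (not opp) -> no flip
Dir SE: first cell '.' (not opp) -> no flip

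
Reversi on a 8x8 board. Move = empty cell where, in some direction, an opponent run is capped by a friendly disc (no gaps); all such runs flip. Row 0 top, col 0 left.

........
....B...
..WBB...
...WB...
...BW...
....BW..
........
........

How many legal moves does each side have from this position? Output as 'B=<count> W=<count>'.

-- B to move --
(1,1): no bracket -> illegal
(1,2): no bracket -> illegal
(1,3): no bracket -> illegal
(2,1): flips 1 -> legal
(3,1): no bracket -> illegal
(3,2): flips 1 -> legal
(3,5): no bracket -> illegal
(4,2): flips 1 -> legal
(4,5): flips 1 -> legal
(4,6): no bracket -> illegal
(5,3): no bracket -> illegal
(5,6): flips 1 -> legal
(6,4): no bracket -> illegal
(6,5): no bracket -> illegal
(6,6): no bracket -> illegal
B mobility = 5
-- W to move --
(0,3): no bracket -> illegal
(0,4): flips 3 -> legal
(0,5): no bracket -> illegal
(1,2): no bracket -> illegal
(1,3): flips 1 -> legal
(1,5): flips 1 -> legal
(2,5): flips 2 -> legal
(3,2): no bracket -> illegal
(3,5): flips 1 -> legal
(4,2): flips 1 -> legal
(4,5): no bracket -> illegal
(5,2): no bracket -> illegal
(5,3): flips 2 -> legal
(6,3): no bracket -> illegal
(6,4): flips 1 -> legal
(6,5): no bracket -> illegal
W mobility = 8

Answer: B=5 W=8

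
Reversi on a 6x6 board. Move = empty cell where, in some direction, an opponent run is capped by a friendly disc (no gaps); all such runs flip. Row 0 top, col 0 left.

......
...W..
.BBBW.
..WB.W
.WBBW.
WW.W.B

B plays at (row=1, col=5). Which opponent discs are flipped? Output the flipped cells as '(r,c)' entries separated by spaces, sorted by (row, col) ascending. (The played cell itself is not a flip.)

Answer: (2,4)

Derivation:
Dir NW: first cell '.' (not opp) -> no flip
Dir N: first cell '.' (not opp) -> no flip
Dir NE: edge -> no flip
Dir W: first cell '.' (not opp) -> no flip
Dir E: edge -> no flip
Dir SW: opp run (2,4) capped by B -> flip
Dir S: first cell '.' (not opp) -> no flip
Dir SE: edge -> no flip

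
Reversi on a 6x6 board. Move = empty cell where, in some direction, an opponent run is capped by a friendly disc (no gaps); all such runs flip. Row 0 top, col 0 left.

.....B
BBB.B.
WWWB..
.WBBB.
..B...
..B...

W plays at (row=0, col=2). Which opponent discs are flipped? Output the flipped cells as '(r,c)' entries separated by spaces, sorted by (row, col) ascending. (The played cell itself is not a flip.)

Dir NW: edge -> no flip
Dir N: edge -> no flip
Dir NE: edge -> no flip
Dir W: first cell '.' (not opp) -> no flip
Dir E: first cell '.' (not opp) -> no flip
Dir SW: opp run (1,1) capped by W -> flip
Dir S: opp run (1,2) capped by W -> flip
Dir SE: first cell '.' (not opp) -> no flip

Answer: (1,1) (1,2)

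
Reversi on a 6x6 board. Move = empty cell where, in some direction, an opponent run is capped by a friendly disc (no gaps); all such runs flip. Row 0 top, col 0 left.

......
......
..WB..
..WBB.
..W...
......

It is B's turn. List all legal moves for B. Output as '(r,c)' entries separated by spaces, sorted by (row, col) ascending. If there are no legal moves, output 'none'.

Answer: (1,1) (2,1) (3,1) (4,1) (5,1)

Derivation:
(1,1): flips 1 -> legal
(1,2): no bracket -> illegal
(1,3): no bracket -> illegal
(2,1): flips 1 -> legal
(3,1): flips 1 -> legal
(4,1): flips 1 -> legal
(4,3): no bracket -> illegal
(5,1): flips 1 -> legal
(5,2): no bracket -> illegal
(5,3): no bracket -> illegal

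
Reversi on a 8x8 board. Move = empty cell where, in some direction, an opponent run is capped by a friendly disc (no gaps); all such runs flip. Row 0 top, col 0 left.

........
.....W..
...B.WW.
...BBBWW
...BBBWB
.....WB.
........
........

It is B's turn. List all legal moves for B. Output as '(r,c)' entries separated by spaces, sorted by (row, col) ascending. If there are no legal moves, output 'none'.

(0,4): no bracket -> illegal
(0,5): flips 2 -> legal
(0,6): no bracket -> illegal
(1,4): flips 2 -> legal
(1,6): flips 4 -> legal
(1,7): flips 1 -> legal
(2,4): no bracket -> illegal
(2,7): flips 2 -> legal
(5,4): flips 1 -> legal
(5,7): flips 1 -> legal
(6,4): no bracket -> illegal
(6,5): flips 1 -> legal
(6,6): flips 1 -> legal

Answer: (0,5) (1,4) (1,6) (1,7) (2,7) (5,4) (5,7) (6,5) (6,6)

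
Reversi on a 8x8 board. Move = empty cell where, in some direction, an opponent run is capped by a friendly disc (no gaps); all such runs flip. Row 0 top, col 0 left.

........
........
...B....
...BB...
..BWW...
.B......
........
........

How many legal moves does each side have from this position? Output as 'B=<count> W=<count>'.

Answer: B=5 W=5

Derivation:
-- B to move --
(3,2): no bracket -> illegal
(3,5): no bracket -> illegal
(4,5): flips 2 -> legal
(5,2): flips 1 -> legal
(5,3): flips 1 -> legal
(5,4): flips 1 -> legal
(5,5): flips 1 -> legal
B mobility = 5
-- W to move --
(1,2): no bracket -> illegal
(1,3): flips 2 -> legal
(1,4): no bracket -> illegal
(2,2): flips 1 -> legal
(2,4): flips 1 -> legal
(2,5): flips 1 -> legal
(3,1): no bracket -> illegal
(3,2): no bracket -> illegal
(3,5): no bracket -> illegal
(4,0): no bracket -> illegal
(4,1): flips 1 -> legal
(4,5): no bracket -> illegal
(5,0): no bracket -> illegal
(5,2): no bracket -> illegal
(5,3): no bracket -> illegal
(6,0): no bracket -> illegal
(6,1): no bracket -> illegal
(6,2): no bracket -> illegal
W mobility = 5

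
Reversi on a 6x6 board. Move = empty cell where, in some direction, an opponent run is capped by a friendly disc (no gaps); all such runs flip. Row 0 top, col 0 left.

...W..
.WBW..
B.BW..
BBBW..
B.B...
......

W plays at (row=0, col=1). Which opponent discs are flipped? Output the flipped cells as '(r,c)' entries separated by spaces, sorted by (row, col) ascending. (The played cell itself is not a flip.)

Dir NW: edge -> no flip
Dir N: edge -> no flip
Dir NE: edge -> no flip
Dir W: first cell '.' (not opp) -> no flip
Dir E: first cell '.' (not opp) -> no flip
Dir SW: first cell '.' (not opp) -> no flip
Dir S: first cell 'W' (not opp) -> no flip
Dir SE: opp run (1,2) capped by W -> flip

Answer: (1,2)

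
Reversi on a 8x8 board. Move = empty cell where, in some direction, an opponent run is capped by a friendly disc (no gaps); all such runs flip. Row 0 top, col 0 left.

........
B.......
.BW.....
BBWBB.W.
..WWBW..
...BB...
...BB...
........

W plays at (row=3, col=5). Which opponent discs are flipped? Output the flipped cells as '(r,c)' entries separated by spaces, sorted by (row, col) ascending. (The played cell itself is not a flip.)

Answer: (3,3) (3,4)

Derivation:
Dir NW: first cell '.' (not opp) -> no flip
Dir N: first cell '.' (not opp) -> no flip
Dir NE: first cell '.' (not opp) -> no flip
Dir W: opp run (3,4) (3,3) capped by W -> flip
Dir E: first cell 'W' (not opp) -> no flip
Dir SW: opp run (4,4) (5,3), next='.' -> no flip
Dir S: first cell 'W' (not opp) -> no flip
Dir SE: first cell '.' (not opp) -> no flip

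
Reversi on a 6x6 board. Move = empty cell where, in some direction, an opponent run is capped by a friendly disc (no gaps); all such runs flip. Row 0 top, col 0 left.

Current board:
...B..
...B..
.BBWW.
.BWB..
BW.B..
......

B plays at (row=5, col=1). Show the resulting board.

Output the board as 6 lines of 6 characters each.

Place B at (5,1); scan 8 dirs for brackets.
Dir NW: first cell 'B' (not opp) -> no flip
Dir N: opp run (4,1) capped by B -> flip
Dir NE: first cell '.' (not opp) -> no flip
Dir W: first cell '.' (not opp) -> no flip
Dir E: first cell '.' (not opp) -> no flip
Dir SW: edge -> no flip
Dir S: edge -> no flip
Dir SE: edge -> no flip
All flips: (4,1)

Answer: ...B..
...B..
.BBWW.
.BWB..
BB.B..
.B....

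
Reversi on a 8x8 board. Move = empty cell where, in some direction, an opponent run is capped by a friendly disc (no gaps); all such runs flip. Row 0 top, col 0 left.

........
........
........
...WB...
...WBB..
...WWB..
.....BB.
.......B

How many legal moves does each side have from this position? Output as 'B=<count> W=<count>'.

-- B to move --
(2,2): flips 1 -> legal
(2,3): no bracket -> illegal
(2,4): no bracket -> illegal
(3,2): flips 3 -> legal
(4,2): flips 1 -> legal
(5,2): flips 3 -> legal
(6,2): flips 1 -> legal
(6,3): flips 1 -> legal
(6,4): flips 1 -> legal
B mobility = 7
-- W to move --
(2,3): no bracket -> illegal
(2,4): flips 2 -> legal
(2,5): flips 1 -> legal
(3,5): flips 2 -> legal
(3,6): flips 1 -> legal
(4,6): flips 2 -> legal
(5,6): flips 1 -> legal
(5,7): no bracket -> illegal
(6,4): no bracket -> illegal
(6,7): no bracket -> illegal
(7,4): no bracket -> illegal
(7,5): no bracket -> illegal
(7,6): flips 1 -> legal
W mobility = 7

Answer: B=7 W=7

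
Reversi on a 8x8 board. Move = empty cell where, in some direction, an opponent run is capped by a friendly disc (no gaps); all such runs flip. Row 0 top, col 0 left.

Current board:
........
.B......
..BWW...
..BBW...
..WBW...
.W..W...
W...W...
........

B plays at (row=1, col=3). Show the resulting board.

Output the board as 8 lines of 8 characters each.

Place B at (1,3); scan 8 dirs for brackets.
Dir NW: first cell '.' (not opp) -> no flip
Dir N: first cell '.' (not opp) -> no flip
Dir NE: first cell '.' (not opp) -> no flip
Dir W: first cell '.' (not opp) -> no flip
Dir E: first cell '.' (not opp) -> no flip
Dir SW: first cell 'B' (not opp) -> no flip
Dir S: opp run (2,3) capped by B -> flip
Dir SE: opp run (2,4), next='.' -> no flip
All flips: (2,3)

Answer: ........
.B.B....
..BBW...
..BBW...
..WBW...
.W..W...
W...W...
........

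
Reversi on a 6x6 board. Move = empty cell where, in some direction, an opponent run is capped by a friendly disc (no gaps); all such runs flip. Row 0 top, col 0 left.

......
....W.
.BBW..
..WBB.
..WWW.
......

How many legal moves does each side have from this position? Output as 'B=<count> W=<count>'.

Answer: B=9 W=8

Derivation:
-- B to move --
(0,3): no bracket -> illegal
(0,4): no bracket -> illegal
(0,5): no bracket -> illegal
(1,2): flips 1 -> legal
(1,3): flips 1 -> legal
(1,5): no bracket -> illegal
(2,4): flips 1 -> legal
(2,5): no bracket -> illegal
(3,1): flips 1 -> legal
(3,5): no bracket -> illegal
(4,1): no bracket -> illegal
(4,5): no bracket -> illegal
(5,1): flips 1 -> legal
(5,2): flips 3 -> legal
(5,3): flips 1 -> legal
(5,4): flips 3 -> legal
(5,5): flips 1 -> legal
B mobility = 9
-- W to move --
(1,0): flips 1 -> legal
(1,1): flips 2 -> legal
(1,2): flips 1 -> legal
(1,3): no bracket -> illegal
(2,0): flips 2 -> legal
(2,4): flips 2 -> legal
(2,5): flips 1 -> legal
(3,0): no bracket -> illegal
(3,1): no bracket -> illegal
(3,5): flips 2 -> legal
(4,5): flips 1 -> legal
W mobility = 8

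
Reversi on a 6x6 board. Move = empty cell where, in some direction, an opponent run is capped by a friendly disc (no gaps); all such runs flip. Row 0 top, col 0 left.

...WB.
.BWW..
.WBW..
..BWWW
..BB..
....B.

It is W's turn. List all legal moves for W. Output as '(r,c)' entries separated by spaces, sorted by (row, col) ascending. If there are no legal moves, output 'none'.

Answer: (0,0) (0,1) (0,5) (1,0) (3,1) (4,1) (5,1) (5,2) (5,3)

Derivation:
(0,0): flips 2 -> legal
(0,1): flips 1 -> legal
(0,2): no bracket -> illegal
(0,5): flips 1 -> legal
(1,0): flips 1 -> legal
(1,4): no bracket -> illegal
(1,5): no bracket -> illegal
(2,0): no bracket -> illegal
(3,1): flips 2 -> legal
(4,1): flips 1 -> legal
(4,4): no bracket -> illegal
(4,5): no bracket -> illegal
(5,1): flips 1 -> legal
(5,2): flips 4 -> legal
(5,3): flips 1 -> legal
(5,5): no bracket -> illegal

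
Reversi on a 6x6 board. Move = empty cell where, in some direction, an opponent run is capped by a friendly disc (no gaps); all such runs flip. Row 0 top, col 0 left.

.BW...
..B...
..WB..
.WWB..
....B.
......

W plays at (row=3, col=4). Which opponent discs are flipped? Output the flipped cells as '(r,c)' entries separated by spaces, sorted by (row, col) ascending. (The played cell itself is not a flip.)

Dir NW: opp run (2,3) (1,2) (0,1), next=edge -> no flip
Dir N: first cell '.' (not opp) -> no flip
Dir NE: first cell '.' (not opp) -> no flip
Dir W: opp run (3,3) capped by W -> flip
Dir E: first cell '.' (not opp) -> no flip
Dir SW: first cell '.' (not opp) -> no flip
Dir S: opp run (4,4), next='.' -> no flip
Dir SE: first cell '.' (not opp) -> no flip

Answer: (3,3)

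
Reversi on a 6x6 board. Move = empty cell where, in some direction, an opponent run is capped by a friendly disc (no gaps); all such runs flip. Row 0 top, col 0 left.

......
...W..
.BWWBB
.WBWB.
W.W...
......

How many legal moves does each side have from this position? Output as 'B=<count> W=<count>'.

Answer: B=7 W=6

Derivation:
-- B to move --
(0,2): flips 1 -> legal
(0,3): no bracket -> illegal
(0,4): no bracket -> illegal
(1,1): no bracket -> illegal
(1,2): flips 2 -> legal
(1,4): flips 1 -> legal
(2,0): no bracket -> illegal
(3,0): flips 1 -> legal
(4,1): flips 1 -> legal
(4,3): no bracket -> illegal
(4,4): no bracket -> illegal
(5,0): no bracket -> illegal
(5,1): flips 2 -> legal
(5,2): flips 1 -> legal
(5,3): no bracket -> illegal
B mobility = 7
-- W to move --
(1,0): no bracket -> illegal
(1,1): flips 1 -> legal
(1,2): no bracket -> illegal
(1,4): no bracket -> illegal
(1,5): flips 1 -> legal
(2,0): flips 1 -> legal
(3,0): no bracket -> illegal
(3,5): flips 2 -> legal
(4,1): flips 1 -> legal
(4,3): no bracket -> illegal
(4,4): no bracket -> illegal
(4,5): flips 1 -> legal
W mobility = 6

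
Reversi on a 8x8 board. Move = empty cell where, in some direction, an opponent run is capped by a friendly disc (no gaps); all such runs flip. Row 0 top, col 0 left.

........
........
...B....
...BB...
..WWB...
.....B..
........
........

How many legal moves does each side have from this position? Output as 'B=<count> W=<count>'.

Answer: B=4 W=4

Derivation:
-- B to move --
(3,1): no bracket -> illegal
(3,2): no bracket -> illegal
(4,1): flips 2 -> legal
(5,1): flips 1 -> legal
(5,2): flips 1 -> legal
(5,3): flips 1 -> legal
(5,4): no bracket -> illegal
B mobility = 4
-- W to move --
(1,2): no bracket -> illegal
(1,3): flips 2 -> legal
(1,4): no bracket -> illegal
(2,2): no bracket -> illegal
(2,4): flips 1 -> legal
(2,5): flips 1 -> legal
(3,2): no bracket -> illegal
(3,5): no bracket -> illegal
(4,5): flips 1 -> legal
(4,6): no bracket -> illegal
(5,3): no bracket -> illegal
(5,4): no bracket -> illegal
(5,6): no bracket -> illegal
(6,4): no bracket -> illegal
(6,5): no bracket -> illegal
(6,6): no bracket -> illegal
W mobility = 4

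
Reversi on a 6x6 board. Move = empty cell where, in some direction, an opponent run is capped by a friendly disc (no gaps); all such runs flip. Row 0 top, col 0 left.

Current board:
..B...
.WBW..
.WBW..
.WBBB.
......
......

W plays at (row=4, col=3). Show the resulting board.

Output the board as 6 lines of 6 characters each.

Answer: ..B...
.WBW..
.WBW..
.WWWB.
...W..
......

Derivation:
Place W at (4,3); scan 8 dirs for brackets.
Dir NW: opp run (3,2) capped by W -> flip
Dir N: opp run (3,3) capped by W -> flip
Dir NE: opp run (3,4), next='.' -> no flip
Dir W: first cell '.' (not opp) -> no flip
Dir E: first cell '.' (not opp) -> no flip
Dir SW: first cell '.' (not opp) -> no flip
Dir S: first cell '.' (not opp) -> no flip
Dir SE: first cell '.' (not opp) -> no flip
All flips: (3,2) (3,3)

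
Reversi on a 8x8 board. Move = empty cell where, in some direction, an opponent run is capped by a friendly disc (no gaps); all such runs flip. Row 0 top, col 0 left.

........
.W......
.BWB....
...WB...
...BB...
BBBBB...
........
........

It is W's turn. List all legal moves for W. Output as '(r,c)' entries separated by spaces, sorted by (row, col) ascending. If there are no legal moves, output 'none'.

Answer: (1,3) (2,0) (2,4) (3,1) (3,5) (5,5) (6,3)

Derivation:
(1,0): no bracket -> illegal
(1,2): no bracket -> illegal
(1,3): flips 1 -> legal
(1,4): no bracket -> illegal
(2,0): flips 1 -> legal
(2,4): flips 1 -> legal
(2,5): no bracket -> illegal
(3,0): no bracket -> illegal
(3,1): flips 1 -> legal
(3,2): no bracket -> illegal
(3,5): flips 1 -> legal
(4,0): no bracket -> illegal
(4,1): no bracket -> illegal
(4,2): no bracket -> illegal
(4,5): no bracket -> illegal
(5,5): flips 1 -> legal
(6,0): no bracket -> illegal
(6,1): no bracket -> illegal
(6,2): no bracket -> illegal
(6,3): flips 2 -> legal
(6,4): no bracket -> illegal
(6,5): no bracket -> illegal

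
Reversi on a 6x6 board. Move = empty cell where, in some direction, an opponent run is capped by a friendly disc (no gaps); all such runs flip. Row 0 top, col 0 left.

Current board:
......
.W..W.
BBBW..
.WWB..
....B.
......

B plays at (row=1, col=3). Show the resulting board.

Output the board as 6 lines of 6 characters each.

Place B at (1,3); scan 8 dirs for brackets.
Dir NW: first cell '.' (not opp) -> no flip
Dir N: first cell '.' (not opp) -> no flip
Dir NE: first cell '.' (not opp) -> no flip
Dir W: first cell '.' (not opp) -> no flip
Dir E: opp run (1,4), next='.' -> no flip
Dir SW: first cell 'B' (not opp) -> no flip
Dir S: opp run (2,3) capped by B -> flip
Dir SE: first cell '.' (not opp) -> no flip
All flips: (2,3)

Answer: ......
.W.BW.
BBBB..
.WWB..
....B.
......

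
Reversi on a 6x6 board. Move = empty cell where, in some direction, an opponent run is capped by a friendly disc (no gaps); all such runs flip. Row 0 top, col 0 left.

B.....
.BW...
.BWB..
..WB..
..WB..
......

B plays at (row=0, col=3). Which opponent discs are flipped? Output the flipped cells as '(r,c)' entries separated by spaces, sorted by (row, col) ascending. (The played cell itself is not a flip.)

Answer: (1,2)

Derivation:
Dir NW: edge -> no flip
Dir N: edge -> no flip
Dir NE: edge -> no flip
Dir W: first cell '.' (not opp) -> no flip
Dir E: first cell '.' (not opp) -> no flip
Dir SW: opp run (1,2) capped by B -> flip
Dir S: first cell '.' (not opp) -> no flip
Dir SE: first cell '.' (not opp) -> no flip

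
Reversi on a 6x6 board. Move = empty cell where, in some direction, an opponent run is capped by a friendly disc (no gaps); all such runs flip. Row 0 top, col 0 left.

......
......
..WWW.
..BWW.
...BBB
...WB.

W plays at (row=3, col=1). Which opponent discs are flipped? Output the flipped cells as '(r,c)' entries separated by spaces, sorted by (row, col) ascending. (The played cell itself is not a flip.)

Answer: (3,2)

Derivation:
Dir NW: first cell '.' (not opp) -> no flip
Dir N: first cell '.' (not opp) -> no flip
Dir NE: first cell 'W' (not opp) -> no flip
Dir W: first cell '.' (not opp) -> no flip
Dir E: opp run (3,2) capped by W -> flip
Dir SW: first cell '.' (not opp) -> no flip
Dir S: first cell '.' (not opp) -> no flip
Dir SE: first cell '.' (not opp) -> no flip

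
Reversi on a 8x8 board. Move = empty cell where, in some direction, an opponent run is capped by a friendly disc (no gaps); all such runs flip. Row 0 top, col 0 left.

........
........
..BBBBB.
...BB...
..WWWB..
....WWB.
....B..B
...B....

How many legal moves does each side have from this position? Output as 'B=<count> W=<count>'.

Answer: B=8 W=10

Derivation:
-- B to move --
(3,1): no bracket -> illegal
(3,2): no bracket -> illegal
(3,5): no bracket -> illegal
(4,1): flips 3 -> legal
(4,6): flips 1 -> legal
(5,1): flips 1 -> legal
(5,2): flips 1 -> legal
(5,3): flips 3 -> legal
(6,3): flips 1 -> legal
(6,5): flips 1 -> legal
(6,6): flips 2 -> legal
B mobility = 8
-- W to move --
(1,1): flips 2 -> legal
(1,2): no bracket -> illegal
(1,3): flips 2 -> legal
(1,4): flips 2 -> legal
(1,5): flips 2 -> legal
(1,6): flips 2 -> legal
(1,7): no bracket -> illegal
(2,1): no bracket -> illegal
(2,7): no bracket -> illegal
(3,1): no bracket -> illegal
(3,2): no bracket -> illegal
(3,5): flips 1 -> legal
(3,6): flips 1 -> legal
(3,7): no bracket -> illegal
(4,6): flips 1 -> legal
(4,7): no bracket -> illegal
(5,3): no bracket -> illegal
(5,7): flips 1 -> legal
(6,2): no bracket -> illegal
(6,3): no bracket -> illegal
(6,5): no bracket -> illegal
(6,6): no bracket -> illegal
(7,2): no bracket -> illegal
(7,4): flips 1 -> legal
(7,5): no bracket -> illegal
(7,6): no bracket -> illegal
(7,7): no bracket -> illegal
W mobility = 10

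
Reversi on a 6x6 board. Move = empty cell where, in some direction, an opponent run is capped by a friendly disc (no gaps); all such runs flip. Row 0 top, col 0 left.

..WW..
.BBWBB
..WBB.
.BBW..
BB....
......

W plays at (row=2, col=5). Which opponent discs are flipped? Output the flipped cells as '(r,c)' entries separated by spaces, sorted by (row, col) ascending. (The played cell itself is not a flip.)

Dir NW: opp run (1,4) capped by W -> flip
Dir N: opp run (1,5), next='.' -> no flip
Dir NE: edge -> no flip
Dir W: opp run (2,4) (2,3) capped by W -> flip
Dir E: edge -> no flip
Dir SW: first cell '.' (not opp) -> no flip
Dir S: first cell '.' (not opp) -> no flip
Dir SE: edge -> no flip

Answer: (1,4) (2,3) (2,4)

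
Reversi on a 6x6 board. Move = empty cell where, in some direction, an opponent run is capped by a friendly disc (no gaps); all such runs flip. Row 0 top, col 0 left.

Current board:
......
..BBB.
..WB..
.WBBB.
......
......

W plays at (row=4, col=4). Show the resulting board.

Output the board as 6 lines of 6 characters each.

Place W at (4,4); scan 8 dirs for brackets.
Dir NW: opp run (3,3) capped by W -> flip
Dir N: opp run (3,4), next='.' -> no flip
Dir NE: first cell '.' (not opp) -> no flip
Dir W: first cell '.' (not opp) -> no flip
Dir E: first cell '.' (not opp) -> no flip
Dir SW: first cell '.' (not opp) -> no flip
Dir S: first cell '.' (not opp) -> no flip
Dir SE: first cell '.' (not opp) -> no flip
All flips: (3,3)

Answer: ......
..BBB.
..WB..
.WBWB.
....W.
......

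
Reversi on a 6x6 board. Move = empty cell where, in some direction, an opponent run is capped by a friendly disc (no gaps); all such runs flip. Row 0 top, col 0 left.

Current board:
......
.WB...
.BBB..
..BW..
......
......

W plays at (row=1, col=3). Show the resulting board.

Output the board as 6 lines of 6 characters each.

Answer: ......
.WWW..
.BBW..
..BW..
......
......

Derivation:
Place W at (1,3); scan 8 dirs for brackets.
Dir NW: first cell '.' (not opp) -> no flip
Dir N: first cell '.' (not opp) -> no flip
Dir NE: first cell '.' (not opp) -> no flip
Dir W: opp run (1,2) capped by W -> flip
Dir E: first cell '.' (not opp) -> no flip
Dir SW: opp run (2,2), next='.' -> no flip
Dir S: opp run (2,3) capped by W -> flip
Dir SE: first cell '.' (not opp) -> no flip
All flips: (1,2) (2,3)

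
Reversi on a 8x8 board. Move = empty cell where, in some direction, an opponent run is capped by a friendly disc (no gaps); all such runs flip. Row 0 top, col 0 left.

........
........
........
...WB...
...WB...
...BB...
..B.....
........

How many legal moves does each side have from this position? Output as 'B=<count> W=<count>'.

Answer: B=5 W=6

Derivation:
-- B to move --
(2,2): flips 1 -> legal
(2,3): flips 2 -> legal
(2,4): no bracket -> illegal
(3,2): flips 2 -> legal
(4,2): flips 1 -> legal
(5,2): flips 1 -> legal
B mobility = 5
-- W to move --
(2,3): no bracket -> illegal
(2,4): no bracket -> illegal
(2,5): flips 1 -> legal
(3,5): flips 1 -> legal
(4,2): no bracket -> illegal
(4,5): flips 1 -> legal
(5,1): no bracket -> illegal
(5,2): no bracket -> illegal
(5,5): flips 1 -> legal
(6,1): no bracket -> illegal
(6,3): flips 1 -> legal
(6,4): no bracket -> illegal
(6,5): flips 1 -> legal
(7,1): no bracket -> illegal
(7,2): no bracket -> illegal
(7,3): no bracket -> illegal
W mobility = 6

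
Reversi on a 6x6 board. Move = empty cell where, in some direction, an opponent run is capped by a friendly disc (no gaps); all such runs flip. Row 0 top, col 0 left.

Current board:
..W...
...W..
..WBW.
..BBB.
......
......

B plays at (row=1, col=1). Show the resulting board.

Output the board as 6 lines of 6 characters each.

Answer: ..W...
.B.W..
..BBW.
..BBB.
......
......

Derivation:
Place B at (1,1); scan 8 dirs for brackets.
Dir NW: first cell '.' (not opp) -> no flip
Dir N: first cell '.' (not opp) -> no flip
Dir NE: opp run (0,2), next=edge -> no flip
Dir W: first cell '.' (not opp) -> no flip
Dir E: first cell '.' (not opp) -> no flip
Dir SW: first cell '.' (not opp) -> no flip
Dir S: first cell '.' (not opp) -> no flip
Dir SE: opp run (2,2) capped by B -> flip
All flips: (2,2)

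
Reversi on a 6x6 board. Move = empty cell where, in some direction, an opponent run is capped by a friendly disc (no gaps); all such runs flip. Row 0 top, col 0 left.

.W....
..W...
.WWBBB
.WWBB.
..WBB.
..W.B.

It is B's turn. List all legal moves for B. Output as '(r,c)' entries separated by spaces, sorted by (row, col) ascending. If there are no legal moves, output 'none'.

Answer: (1,0) (1,1) (2,0) (3,0) (4,1) (5,1)

Derivation:
(0,0): no bracket -> illegal
(0,2): no bracket -> illegal
(0,3): no bracket -> illegal
(1,0): flips 2 -> legal
(1,1): flips 1 -> legal
(1,3): no bracket -> illegal
(2,0): flips 2 -> legal
(3,0): flips 2 -> legal
(4,0): no bracket -> illegal
(4,1): flips 2 -> legal
(5,1): flips 1 -> legal
(5,3): no bracket -> illegal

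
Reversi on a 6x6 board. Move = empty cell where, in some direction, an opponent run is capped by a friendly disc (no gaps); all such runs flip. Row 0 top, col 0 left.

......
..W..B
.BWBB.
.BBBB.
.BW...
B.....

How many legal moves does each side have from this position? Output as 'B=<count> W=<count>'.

-- B to move --
(0,1): flips 1 -> legal
(0,2): flips 2 -> legal
(0,3): flips 1 -> legal
(1,1): flips 1 -> legal
(1,3): flips 1 -> legal
(4,3): flips 1 -> legal
(5,1): flips 1 -> legal
(5,2): flips 1 -> legal
(5,3): flips 1 -> legal
B mobility = 9
-- W to move --
(0,4): no bracket -> illegal
(0,5): no bracket -> illegal
(1,0): no bracket -> illegal
(1,1): no bracket -> illegal
(1,3): no bracket -> illegal
(1,4): no bracket -> illegal
(2,0): flips 2 -> legal
(2,5): flips 2 -> legal
(3,0): flips 1 -> legal
(3,5): no bracket -> illegal
(4,0): flips 2 -> legal
(4,3): no bracket -> illegal
(4,4): flips 1 -> legal
(4,5): flips 2 -> legal
(5,1): no bracket -> illegal
(5,2): no bracket -> illegal
W mobility = 6

Answer: B=9 W=6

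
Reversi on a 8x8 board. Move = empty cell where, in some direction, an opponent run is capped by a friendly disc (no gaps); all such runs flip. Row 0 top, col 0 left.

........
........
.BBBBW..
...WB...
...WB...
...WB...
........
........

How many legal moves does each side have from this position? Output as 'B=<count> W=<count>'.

Answer: B=7 W=8

Derivation:
-- B to move --
(1,4): no bracket -> illegal
(1,5): no bracket -> illegal
(1,6): flips 1 -> legal
(2,6): flips 1 -> legal
(3,2): flips 2 -> legal
(3,5): no bracket -> illegal
(3,6): no bracket -> illegal
(4,2): flips 2 -> legal
(5,2): flips 2 -> legal
(6,2): flips 1 -> legal
(6,3): flips 3 -> legal
(6,4): no bracket -> illegal
B mobility = 7
-- W to move --
(1,0): no bracket -> illegal
(1,1): flips 1 -> legal
(1,2): no bracket -> illegal
(1,3): flips 1 -> legal
(1,4): no bracket -> illegal
(1,5): flips 1 -> legal
(2,0): flips 4 -> legal
(3,0): no bracket -> illegal
(3,1): no bracket -> illegal
(3,2): no bracket -> illegal
(3,5): flips 2 -> legal
(4,5): flips 1 -> legal
(5,5): flips 2 -> legal
(6,3): no bracket -> illegal
(6,4): no bracket -> illegal
(6,5): flips 1 -> legal
W mobility = 8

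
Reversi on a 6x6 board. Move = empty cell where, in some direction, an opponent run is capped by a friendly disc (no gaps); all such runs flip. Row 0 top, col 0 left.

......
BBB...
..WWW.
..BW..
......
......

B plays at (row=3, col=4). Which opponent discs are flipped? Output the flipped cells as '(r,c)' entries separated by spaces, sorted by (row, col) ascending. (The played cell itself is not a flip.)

Dir NW: opp run (2,3) capped by B -> flip
Dir N: opp run (2,4), next='.' -> no flip
Dir NE: first cell '.' (not opp) -> no flip
Dir W: opp run (3,3) capped by B -> flip
Dir E: first cell '.' (not opp) -> no flip
Dir SW: first cell '.' (not opp) -> no flip
Dir S: first cell '.' (not opp) -> no flip
Dir SE: first cell '.' (not opp) -> no flip

Answer: (2,3) (3,3)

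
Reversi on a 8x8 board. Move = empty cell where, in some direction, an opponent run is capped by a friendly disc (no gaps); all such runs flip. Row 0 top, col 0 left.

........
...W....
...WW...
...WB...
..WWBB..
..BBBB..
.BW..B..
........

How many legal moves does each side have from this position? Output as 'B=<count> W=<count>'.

Answer: B=10 W=10

Derivation:
-- B to move --
(0,2): no bracket -> illegal
(0,3): flips 4 -> legal
(0,4): no bracket -> illegal
(1,2): flips 1 -> legal
(1,4): flips 1 -> legal
(1,5): no bracket -> illegal
(2,2): flips 1 -> legal
(2,5): no bracket -> illegal
(3,1): flips 1 -> legal
(3,2): flips 3 -> legal
(3,5): no bracket -> illegal
(4,1): flips 2 -> legal
(5,1): no bracket -> illegal
(6,3): flips 1 -> legal
(7,1): flips 1 -> legal
(7,2): flips 1 -> legal
(7,3): no bracket -> illegal
B mobility = 10
-- W to move --
(2,5): flips 1 -> legal
(3,5): flips 3 -> legal
(3,6): no bracket -> illegal
(4,1): no bracket -> illegal
(4,6): flips 2 -> legal
(5,0): no bracket -> illegal
(5,1): no bracket -> illegal
(5,6): flips 2 -> legal
(6,0): flips 1 -> legal
(6,3): flips 1 -> legal
(6,4): flips 4 -> legal
(6,6): flips 2 -> legal
(7,0): flips 2 -> legal
(7,1): no bracket -> illegal
(7,2): no bracket -> illegal
(7,4): no bracket -> illegal
(7,5): no bracket -> illegal
(7,6): flips 2 -> legal
W mobility = 10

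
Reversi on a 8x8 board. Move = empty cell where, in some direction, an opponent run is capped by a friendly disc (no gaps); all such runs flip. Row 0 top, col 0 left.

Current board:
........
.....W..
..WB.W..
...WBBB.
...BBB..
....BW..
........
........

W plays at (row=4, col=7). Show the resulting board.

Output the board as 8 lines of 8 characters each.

Answer: ........
.....W..
..WB.W..
...WBBW.
...BBB.W
....BW..
........
........

Derivation:
Place W at (4,7); scan 8 dirs for brackets.
Dir NW: opp run (3,6) capped by W -> flip
Dir N: first cell '.' (not opp) -> no flip
Dir NE: edge -> no flip
Dir W: first cell '.' (not opp) -> no flip
Dir E: edge -> no flip
Dir SW: first cell '.' (not opp) -> no flip
Dir S: first cell '.' (not opp) -> no flip
Dir SE: edge -> no flip
All flips: (3,6)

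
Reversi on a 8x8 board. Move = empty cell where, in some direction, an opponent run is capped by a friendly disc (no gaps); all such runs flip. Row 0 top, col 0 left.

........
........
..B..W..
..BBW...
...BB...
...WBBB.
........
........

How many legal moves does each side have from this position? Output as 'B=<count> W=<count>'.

Answer: B=6 W=6

Derivation:
-- B to move --
(1,4): no bracket -> illegal
(1,5): no bracket -> illegal
(1,6): flips 2 -> legal
(2,3): no bracket -> illegal
(2,4): flips 1 -> legal
(2,6): no bracket -> illegal
(3,5): flips 1 -> legal
(3,6): no bracket -> illegal
(4,2): no bracket -> illegal
(4,5): no bracket -> illegal
(5,2): flips 1 -> legal
(6,2): flips 1 -> legal
(6,3): flips 1 -> legal
(6,4): no bracket -> illegal
B mobility = 6
-- W to move --
(1,1): no bracket -> illegal
(1,2): no bracket -> illegal
(1,3): no bracket -> illegal
(2,1): no bracket -> illegal
(2,3): flips 2 -> legal
(2,4): no bracket -> illegal
(3,1): flips 2 -> legal
(3,5): flips 1 -> legal
(4,1): no bracket -> illegal
(4,2): no bracket -> illegal
(4,5): no bracket -> illegal
(4,6): no bracket -> illegal
(4,7): no bracket -> illegal
(5,2): flips 1 -> legal
(5,7): flips 3 -> legal
(6,3): no bracket -> illegal
(6,4): flips 2 -> legal
(6,5): no bracket -> illegal
(6,6): no bracket -> illegal
(6,7): no bracket -> illegal
W mobility = 6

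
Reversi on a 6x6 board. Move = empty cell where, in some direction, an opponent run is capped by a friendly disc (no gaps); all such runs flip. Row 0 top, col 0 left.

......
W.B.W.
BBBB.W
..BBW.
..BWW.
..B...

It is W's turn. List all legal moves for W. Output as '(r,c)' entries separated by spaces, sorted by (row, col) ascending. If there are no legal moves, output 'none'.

Answer: (0,1) (1,1) (1,3) (3,0) (3,1) (4,1)

Derivation:
(0,1): flips 2 -> legal
(0,2): no bracket -> illegal
(0,3): no bracket -> illegal
(1,1): flips 2 -> legal
(1,3): flips 2 -> legal
(2,4): no bracket -> illegal
(3,0): flips 1 -> legal
(3,1): flips 2 -> legal
(4,1): flips 3 -> legal
(5,1): no bracket -> illegal
(5,3): no bracket -> illegal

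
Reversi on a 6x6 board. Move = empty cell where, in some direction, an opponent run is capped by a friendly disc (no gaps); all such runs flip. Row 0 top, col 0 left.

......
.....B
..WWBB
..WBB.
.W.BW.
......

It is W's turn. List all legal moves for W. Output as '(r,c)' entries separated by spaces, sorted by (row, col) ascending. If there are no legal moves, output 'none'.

(0,4): no bracket -> illegal
(0,5): no bracket -> illegal
(1,3): no bracket -> illegal
(1,4): flips 2 -> legal
(3,5): flips 2 -> legal
(4,2): flips 1 -> legal
(4,5): flips 1 -> legal
(5,2): no bracket -> illegal
(5,3): flips 2 -> legal
(5,4): flips 1 -> legal

Answer: (1,4) (3,5) (4,2) (4,5) (5,3) (5,4)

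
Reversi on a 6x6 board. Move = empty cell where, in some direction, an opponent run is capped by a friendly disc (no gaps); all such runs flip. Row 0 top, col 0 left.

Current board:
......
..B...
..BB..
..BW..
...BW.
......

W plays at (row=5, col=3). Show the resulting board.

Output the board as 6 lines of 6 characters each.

Place W at (5,3); scan 8 dirs for brackets.
Dir NW: first cell '.' (not opp) -> no flip
Dir N: opp run (4,3) capped by W -> flip
Dir NE: first cell 'W' (not opp) -> no flip
Dir W: first cell '.' (not opp) -> no flip
Dir E: first cell '.' (not opp) -> no flip
Dir SW: edge -> no flip
Dir S: edge -> no flip
Dir SE: edge -> no flip
All flips: (4,3)

Answer: ......
..B...
..BB..
..BW..
...WW.
...W..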